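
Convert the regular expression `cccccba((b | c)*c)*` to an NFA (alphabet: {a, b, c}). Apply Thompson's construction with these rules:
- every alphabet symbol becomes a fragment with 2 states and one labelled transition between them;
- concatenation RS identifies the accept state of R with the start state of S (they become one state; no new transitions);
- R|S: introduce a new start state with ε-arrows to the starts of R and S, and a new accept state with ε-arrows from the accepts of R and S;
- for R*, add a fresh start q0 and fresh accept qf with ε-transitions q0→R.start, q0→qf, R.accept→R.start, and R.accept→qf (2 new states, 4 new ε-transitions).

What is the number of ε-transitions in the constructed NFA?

By structural recursion:
Each of the 10 symbol leaves contributes 0 ε-transitions.
  b | c → 4 ε-transitions
  (b | c)* → 8 ε-transitions
  (b | c)*c → 8 ε-transitions
  ((b | c)*c)* → 12 ε-transitions
  cccccba((b | c)*c)* → 12 ε-transitions

12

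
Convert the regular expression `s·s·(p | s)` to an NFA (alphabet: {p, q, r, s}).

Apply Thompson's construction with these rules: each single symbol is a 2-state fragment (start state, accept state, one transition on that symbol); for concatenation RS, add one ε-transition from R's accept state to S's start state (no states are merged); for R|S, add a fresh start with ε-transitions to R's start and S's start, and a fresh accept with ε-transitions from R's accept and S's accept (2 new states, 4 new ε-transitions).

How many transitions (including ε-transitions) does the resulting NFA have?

Per subexpression:
Each of the 4 symbol leaves contributes 1 transition (1 symbol, 0 ε).
  p | s — 6 transitions (2 symbol, 4 ε)
  s·s·(p | s) — 10 transitions (4 symbol, 6 ε)

10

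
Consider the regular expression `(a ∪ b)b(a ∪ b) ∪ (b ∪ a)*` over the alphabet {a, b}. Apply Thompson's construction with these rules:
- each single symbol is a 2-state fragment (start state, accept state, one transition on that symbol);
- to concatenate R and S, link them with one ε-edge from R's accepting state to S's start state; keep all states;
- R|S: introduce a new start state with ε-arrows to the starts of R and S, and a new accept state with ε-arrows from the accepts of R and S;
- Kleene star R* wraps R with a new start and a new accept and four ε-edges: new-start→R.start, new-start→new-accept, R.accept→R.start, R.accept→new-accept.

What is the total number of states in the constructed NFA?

24

Building bottom-up:
Each of the 7 symbol leaves contributes a 2-state fragment.
  a ∪ b — 6 states
  a ∪ b — 6 states
  (a ∪ b)b(a ∪ b) — 14 states
  b ∪ a — 6 states
  (b ∪ a)* — 8 states
  (a ∪ b)b(a ∪ b) ∪ (b ∪ a)* — 24 states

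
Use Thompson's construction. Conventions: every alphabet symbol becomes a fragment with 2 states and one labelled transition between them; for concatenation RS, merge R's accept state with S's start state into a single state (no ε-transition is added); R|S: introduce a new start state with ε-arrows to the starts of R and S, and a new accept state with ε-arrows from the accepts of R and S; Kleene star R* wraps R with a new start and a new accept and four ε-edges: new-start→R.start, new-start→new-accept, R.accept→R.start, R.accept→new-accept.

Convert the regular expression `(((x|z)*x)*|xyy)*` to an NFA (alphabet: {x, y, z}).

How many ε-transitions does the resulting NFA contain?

Per subexpression:
Each of the 6 symbol leaves contributes 0 ε-transitions.
  x|z = 4 ε-transitions
  (x|z)* = 8 ε-transitions
  (x|z)*x = 8 ε-transitions
  ((x|z)*x)* = 12 ε-transitions
  xyy = 0 ε-transitions
  ((x|z)*x)*|xyy = 16 ε-transitions
  (((x|z)*x)*|xyy)* = 20 ε-transitions

20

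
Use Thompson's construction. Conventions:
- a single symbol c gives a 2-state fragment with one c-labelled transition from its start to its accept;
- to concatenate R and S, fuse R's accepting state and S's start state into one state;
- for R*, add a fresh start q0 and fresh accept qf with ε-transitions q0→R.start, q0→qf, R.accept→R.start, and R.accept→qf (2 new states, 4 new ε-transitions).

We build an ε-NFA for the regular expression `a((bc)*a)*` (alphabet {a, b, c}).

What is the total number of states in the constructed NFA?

Building bottom-up:
Each of the 4 symbol leaves contributes a 2-state fragment.
  bc — 3 states
  (bc)* — 5 states
  (bc)*a — 6 states
  ((bc)*a)* — 8 states
  a((bc)*a)* — 9 states

9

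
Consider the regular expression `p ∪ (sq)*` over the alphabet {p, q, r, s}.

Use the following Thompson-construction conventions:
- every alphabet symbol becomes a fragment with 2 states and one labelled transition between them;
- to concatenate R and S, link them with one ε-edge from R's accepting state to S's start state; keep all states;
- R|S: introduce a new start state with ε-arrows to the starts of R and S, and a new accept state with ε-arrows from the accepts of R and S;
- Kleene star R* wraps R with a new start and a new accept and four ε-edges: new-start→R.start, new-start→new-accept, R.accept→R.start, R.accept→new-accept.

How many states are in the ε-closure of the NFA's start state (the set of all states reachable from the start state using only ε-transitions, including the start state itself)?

6

Let C(F) = |ε-closure(F.start)| within fragment F, and note whether F accepts ε. Symbol fragments have C = 1 and do not accept ε. Then:
  sq → same as the first factor's closure: C = 1
  (sq)* → the star's fresh start ε-reaches both the body's start and the fresh accept: C = 2 + 1 = 3
  p ∪ (sq)* → C = 1 (new start) + (1 + 3) + 1 (new accept, since some branch ε-reaches its own accept) = 6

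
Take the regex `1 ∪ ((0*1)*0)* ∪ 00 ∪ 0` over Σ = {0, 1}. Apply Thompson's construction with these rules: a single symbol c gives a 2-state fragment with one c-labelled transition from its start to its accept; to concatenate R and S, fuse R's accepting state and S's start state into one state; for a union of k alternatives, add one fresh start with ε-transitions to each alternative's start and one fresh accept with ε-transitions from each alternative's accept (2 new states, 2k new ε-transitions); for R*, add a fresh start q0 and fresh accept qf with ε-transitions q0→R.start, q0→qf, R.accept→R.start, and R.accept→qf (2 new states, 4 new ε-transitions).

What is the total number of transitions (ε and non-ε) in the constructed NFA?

Per subexpression:
Each of the 7 symbol leaves contributes 1 transition (1 symbol, 0 ε).
  0* — 5 transitions (1 symbol, 4 ε)
  0*1 — 6 transitions (2 symbol, 4 ε)
  (0*1)* — 10 transitions (2 symbol, 8 ε)
  (0*1)*0 — 11 transitions (3 symbol, 8 ε)
  ((0*1)*0)* — 15 transitions (3 symbol, 12 ε)
  00 — 2 transitions (2 symbol, 0 ε)
  1 ∪ ((0*1)*0)* ∪ 00 ∪ 0 — 27 transitions (7 symbol, 20 ε)

27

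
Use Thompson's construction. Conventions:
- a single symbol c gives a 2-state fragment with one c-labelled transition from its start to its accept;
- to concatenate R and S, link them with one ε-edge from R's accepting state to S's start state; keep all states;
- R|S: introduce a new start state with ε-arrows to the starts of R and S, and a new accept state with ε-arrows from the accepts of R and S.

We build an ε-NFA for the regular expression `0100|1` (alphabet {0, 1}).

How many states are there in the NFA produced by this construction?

12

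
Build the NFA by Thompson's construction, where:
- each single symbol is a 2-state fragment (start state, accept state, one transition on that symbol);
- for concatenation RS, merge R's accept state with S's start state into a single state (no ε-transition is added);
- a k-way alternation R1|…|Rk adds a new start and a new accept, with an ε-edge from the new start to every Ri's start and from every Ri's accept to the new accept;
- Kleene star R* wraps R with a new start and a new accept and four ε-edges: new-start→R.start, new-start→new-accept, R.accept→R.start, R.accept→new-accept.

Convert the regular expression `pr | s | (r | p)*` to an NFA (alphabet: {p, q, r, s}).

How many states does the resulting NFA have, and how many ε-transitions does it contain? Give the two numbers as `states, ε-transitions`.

15, 14

By structural recursion:
Each of the 5 symbol leaves contributes 2 states and 0 ε-transitions.
  pr → 3 states, 0 ε-transitions
  r | p → 6 states, 4 ε-transitions
  (r | p)* → 8 states, 8 ε-transitions
  pr | s | (r | p)* → 15 states, 14 ε-transitions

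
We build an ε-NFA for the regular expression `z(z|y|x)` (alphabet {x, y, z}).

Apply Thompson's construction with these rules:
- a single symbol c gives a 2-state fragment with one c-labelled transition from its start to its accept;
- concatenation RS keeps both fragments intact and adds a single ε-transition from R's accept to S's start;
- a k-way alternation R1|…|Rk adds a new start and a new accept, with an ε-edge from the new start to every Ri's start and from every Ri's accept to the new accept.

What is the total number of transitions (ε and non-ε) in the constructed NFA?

11

Recursing over subexpressions:
Each of the 4 symbol leaves contributes 1 transition (1 symbol, 0 ε).
  z|y|x : 9 transitions (3 symbol, 6 ε)
  z(z|y|x) : 11 transitions (4 symbol, 7 ε)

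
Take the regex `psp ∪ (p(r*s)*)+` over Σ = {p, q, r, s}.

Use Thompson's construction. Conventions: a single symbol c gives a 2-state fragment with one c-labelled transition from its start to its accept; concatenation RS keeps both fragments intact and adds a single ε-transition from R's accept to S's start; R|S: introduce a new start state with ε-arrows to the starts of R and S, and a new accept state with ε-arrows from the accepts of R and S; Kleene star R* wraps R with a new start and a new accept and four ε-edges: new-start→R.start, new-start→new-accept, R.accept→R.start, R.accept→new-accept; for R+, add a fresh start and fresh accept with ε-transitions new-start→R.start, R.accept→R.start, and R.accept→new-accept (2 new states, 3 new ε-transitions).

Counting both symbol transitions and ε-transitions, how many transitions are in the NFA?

25

By structural recursion:
Each of the 6 symbol leaves contributes 1 transition (1 symbol, 0 ε).
  psp = 5 transitions (3 symbol, 2 ε)
  r* = 5 transitions (1 symbol, 4 ε)
  r*s = 7 transitions (2 symbol, 5 ε)
  (r*s)* = 11 transitions (2 symbol, 9 ε)
  p(r*s)* = 13 transitions (3 symbol, 10 ε)
  (p(r*s)*)+ = 16 transitions (3 symbol, 13 ε)
  psp ∪ (p(r*s)*)+ = 25 transitions (6 symbol, 19 ε)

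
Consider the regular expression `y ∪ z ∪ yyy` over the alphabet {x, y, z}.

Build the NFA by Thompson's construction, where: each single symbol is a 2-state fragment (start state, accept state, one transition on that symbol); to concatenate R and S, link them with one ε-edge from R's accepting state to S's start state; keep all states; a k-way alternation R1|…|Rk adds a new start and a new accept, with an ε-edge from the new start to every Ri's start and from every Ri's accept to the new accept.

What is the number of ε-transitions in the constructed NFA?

8

Bottom-up over the parse tree:
Each of the 5 symbol leaves contributes 0 ε-transitions.
  yyy — 2 ε-transitions
  y ∪ z ∪ yyy — 8 ε-transitions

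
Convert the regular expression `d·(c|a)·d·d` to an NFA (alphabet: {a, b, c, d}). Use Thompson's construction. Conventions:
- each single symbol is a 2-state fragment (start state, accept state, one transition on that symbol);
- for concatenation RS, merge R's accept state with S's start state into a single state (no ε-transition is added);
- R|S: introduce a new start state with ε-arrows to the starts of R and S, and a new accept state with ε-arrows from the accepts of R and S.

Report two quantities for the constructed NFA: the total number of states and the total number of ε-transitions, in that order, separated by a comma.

By structural recursion:
Each of the 5 symbol leaves contributes 2 states and 0 ε-transitions.
  c|a : 6 states, 4 ε-transitions
  d·(c|a)·d·d : 9 states, 4 ε-transitions

9, 4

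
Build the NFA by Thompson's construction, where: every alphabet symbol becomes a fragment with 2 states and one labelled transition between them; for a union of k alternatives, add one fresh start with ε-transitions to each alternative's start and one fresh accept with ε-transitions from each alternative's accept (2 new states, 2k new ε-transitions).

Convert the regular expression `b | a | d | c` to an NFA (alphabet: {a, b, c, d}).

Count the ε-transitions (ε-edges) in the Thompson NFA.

8

Building bottom-up:
Each of the 4 symbol leaves contributes 0 ε-transitions.
  b | a | d | c → 8 ε-transitions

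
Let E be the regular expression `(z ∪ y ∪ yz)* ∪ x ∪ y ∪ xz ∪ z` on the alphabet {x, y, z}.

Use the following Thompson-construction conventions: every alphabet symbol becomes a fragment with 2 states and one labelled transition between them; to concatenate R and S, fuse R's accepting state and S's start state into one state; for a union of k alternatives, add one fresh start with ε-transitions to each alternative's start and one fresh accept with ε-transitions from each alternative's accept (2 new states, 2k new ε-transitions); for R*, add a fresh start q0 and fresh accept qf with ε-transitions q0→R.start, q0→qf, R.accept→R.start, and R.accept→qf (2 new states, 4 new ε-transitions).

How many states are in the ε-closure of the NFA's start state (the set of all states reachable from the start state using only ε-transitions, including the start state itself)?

Work bottom-up. For each fragment F, track |ε-closure(F.start)| and whether F's accept lies in that closure (i.e. whether F accepts ε). A single-symbol fragment has closure size 1 and does not accept ε.
  yz — same as the first factor's closure: C = 1
  z ∪ y ∪ yz — C = 1 + 1 + 1 + 1 = 4 (the new accept is not ε-reachable since no branch accepts ε)
  (z ∪ y ∪ yz)* — the star's fresh start ε-reaches both the body's start and the fresh accept: C = 2 + 4 = 6
  xz — C equals the left operand's closure size = 1 (its accept is not ε-reachable, so the closure stops there)
  (z ∪ y ∪ yz)* ∪ x ∪ y ∪ xz ∪ z — C = 1 (new start) + (6 + 1 + 1 + 1 + 1) + 1 (new accept, since some branch ε-reaches its own accept) = 12

12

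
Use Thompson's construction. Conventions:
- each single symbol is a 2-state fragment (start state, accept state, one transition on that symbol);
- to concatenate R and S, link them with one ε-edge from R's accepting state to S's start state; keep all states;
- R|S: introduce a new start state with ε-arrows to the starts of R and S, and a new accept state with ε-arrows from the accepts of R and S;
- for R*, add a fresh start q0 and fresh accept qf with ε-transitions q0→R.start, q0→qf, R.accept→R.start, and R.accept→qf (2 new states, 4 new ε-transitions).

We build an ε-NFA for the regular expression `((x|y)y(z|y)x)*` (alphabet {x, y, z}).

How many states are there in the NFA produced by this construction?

18

Bottom-up over the parse tree:
Each of the 6 symbol leaves contributes a 2-state fragment.
  x|y = 6 states
  z|y = 6 states
  (x|y)y(z|y)x = 16 states
  ((x|y)y(z|y)x)* = 18 states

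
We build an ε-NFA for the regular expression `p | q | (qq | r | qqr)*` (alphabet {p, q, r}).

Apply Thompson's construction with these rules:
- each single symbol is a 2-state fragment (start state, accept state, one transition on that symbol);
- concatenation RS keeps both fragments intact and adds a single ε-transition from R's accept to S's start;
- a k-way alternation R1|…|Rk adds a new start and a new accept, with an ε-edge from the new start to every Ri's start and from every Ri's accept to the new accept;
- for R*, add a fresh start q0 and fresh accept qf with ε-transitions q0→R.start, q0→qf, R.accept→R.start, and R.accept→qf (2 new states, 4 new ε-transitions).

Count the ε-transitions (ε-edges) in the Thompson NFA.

Bottom-up over the parse tree:
Each of the 8 symbol leaves contributes 0 ε-transitions.
  qq : 1 ε-transition
  qqr : 2 ε-transitions
  qq | r | qqr : 9 ε-transitions
  (qq | r | qqr)* : 13 ε-transitions
  p | q | (qq | r | qqr)* : 19 ε-transitions

19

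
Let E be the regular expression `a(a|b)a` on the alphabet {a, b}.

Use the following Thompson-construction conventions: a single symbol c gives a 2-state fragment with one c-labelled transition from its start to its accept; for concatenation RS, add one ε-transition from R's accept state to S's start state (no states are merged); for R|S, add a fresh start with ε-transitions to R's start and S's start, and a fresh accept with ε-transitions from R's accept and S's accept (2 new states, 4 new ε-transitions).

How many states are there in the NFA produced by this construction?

Recursing over subexpressions:
Each of the 4 symbol leaves contributes a 2-state fragment.
  a|b → 6 states
  a(a|b)a → 10 states

10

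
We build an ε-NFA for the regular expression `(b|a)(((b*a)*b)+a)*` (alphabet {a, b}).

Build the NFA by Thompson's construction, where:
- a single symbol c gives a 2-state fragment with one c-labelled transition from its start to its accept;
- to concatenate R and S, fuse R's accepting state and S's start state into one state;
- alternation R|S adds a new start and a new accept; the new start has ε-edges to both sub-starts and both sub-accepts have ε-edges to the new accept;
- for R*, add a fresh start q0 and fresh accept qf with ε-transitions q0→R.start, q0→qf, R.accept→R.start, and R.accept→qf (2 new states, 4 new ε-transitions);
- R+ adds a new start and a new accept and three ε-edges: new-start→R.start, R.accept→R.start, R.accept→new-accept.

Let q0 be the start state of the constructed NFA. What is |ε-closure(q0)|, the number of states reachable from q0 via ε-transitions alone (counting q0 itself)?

Work bottom-up. For each fragment F, track |ε-closure(F.start)| and whether F's accept lies in that closure (i.e. whether F accepts ε). A single-symbol fragment has closure size 1 and does not accept ε.
  b|a — new start ε-reaches every alternative's start; none of them accept ε, so the new accept is not reached: |ε-closure| = 1 + 1 + 1 = 3
  b* — new start has ε-edges to the inner start and to the new accept, so |ε-closure| = 2 + 1 = 3
  b*a — |ε-closure| = 3 + (1−1) = 3 (closure spills across the concat boundary because the left factor accepts ε)
  (b*a)* — new start has ε-edges to the inner start and to the new accept, so |ε-closure| = 2 + 3 = 5
  (b*a)*b — the left operand accepts ε, so the closure extends into the next operand (the shared merged state is already counted); |ε-closure| = 5 + (1−1) = 5
  ((b*a)*b)+ — new start ε-reaches only the body's start; the new accept needs a symbol first: |ε-closure| = 1 + 5 = 6
  ((b*a)*b)+a — |ε-closure| equals the left operand's closure size = 6 (its accept is not ε-reachable, so the closure stops there)
  (((b*a)*b)+a)* — |ε-closure| = 1 (new start) + 6 (body) + 1 (new accept) = 8
  (b|a)(((b*a)*b)+a)* — |ε-closure| equals the left operand's closure size = 3 (its accept is not ε-reachable, so the closure stops there)

3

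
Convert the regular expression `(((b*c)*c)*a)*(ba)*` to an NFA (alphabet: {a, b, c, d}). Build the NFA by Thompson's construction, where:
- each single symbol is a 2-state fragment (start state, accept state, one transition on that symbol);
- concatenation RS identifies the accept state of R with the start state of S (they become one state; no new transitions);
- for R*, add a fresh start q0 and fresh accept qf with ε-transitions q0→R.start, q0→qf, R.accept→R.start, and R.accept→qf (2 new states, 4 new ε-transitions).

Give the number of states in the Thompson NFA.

17

Bottom-up over the parse tree:
Each of the 6 symbol leaves contributes a 2-state fragment.
  b* → 4 states
  b*c → 5 states
  (b*c)* → 7 states
  (b*c)*c → 8 states
  ((b*c)*c)* → 10 states
  ((b*c)*c)*a → 11 states
  (((b*c)*c)*a)* → 13 states
  ba → 3 states
  (ba)* → 5 states
  (((b*c)*c)*a)*(ba)* → 17 states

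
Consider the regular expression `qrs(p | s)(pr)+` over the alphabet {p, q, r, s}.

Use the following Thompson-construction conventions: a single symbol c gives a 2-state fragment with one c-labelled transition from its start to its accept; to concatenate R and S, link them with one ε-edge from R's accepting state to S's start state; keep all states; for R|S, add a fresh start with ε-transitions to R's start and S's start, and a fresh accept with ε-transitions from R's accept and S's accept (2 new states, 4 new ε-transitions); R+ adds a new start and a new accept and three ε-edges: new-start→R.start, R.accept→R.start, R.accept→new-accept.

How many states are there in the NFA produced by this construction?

Per subexpression:
Each of the 7 symbol leaves contributes a 2-state fragment.
  p | s = 6 states
  pr = 4 states
  (pr)+ = 6 states
  qrs(p | s)(pr)+ = 18 states

18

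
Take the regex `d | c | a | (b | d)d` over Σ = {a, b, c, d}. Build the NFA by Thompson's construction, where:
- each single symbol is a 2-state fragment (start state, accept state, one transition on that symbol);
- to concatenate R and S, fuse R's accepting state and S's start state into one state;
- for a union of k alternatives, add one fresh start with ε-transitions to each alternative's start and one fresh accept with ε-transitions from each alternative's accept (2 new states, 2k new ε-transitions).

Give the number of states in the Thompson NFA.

Recursing over subexpressions:
Each of the 6 symbol leaves contributes a 2-state fragment.
  b | d — 6 states
  (b | d)d — 7 states
  d | c | a | (b | d)d — 15 states

15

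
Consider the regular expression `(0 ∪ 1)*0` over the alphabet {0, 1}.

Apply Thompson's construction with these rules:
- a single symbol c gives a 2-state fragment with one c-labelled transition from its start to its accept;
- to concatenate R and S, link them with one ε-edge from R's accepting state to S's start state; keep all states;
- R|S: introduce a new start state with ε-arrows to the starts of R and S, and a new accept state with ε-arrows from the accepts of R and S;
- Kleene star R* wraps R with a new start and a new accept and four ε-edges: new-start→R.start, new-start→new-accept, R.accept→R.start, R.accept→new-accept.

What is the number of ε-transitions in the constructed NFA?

9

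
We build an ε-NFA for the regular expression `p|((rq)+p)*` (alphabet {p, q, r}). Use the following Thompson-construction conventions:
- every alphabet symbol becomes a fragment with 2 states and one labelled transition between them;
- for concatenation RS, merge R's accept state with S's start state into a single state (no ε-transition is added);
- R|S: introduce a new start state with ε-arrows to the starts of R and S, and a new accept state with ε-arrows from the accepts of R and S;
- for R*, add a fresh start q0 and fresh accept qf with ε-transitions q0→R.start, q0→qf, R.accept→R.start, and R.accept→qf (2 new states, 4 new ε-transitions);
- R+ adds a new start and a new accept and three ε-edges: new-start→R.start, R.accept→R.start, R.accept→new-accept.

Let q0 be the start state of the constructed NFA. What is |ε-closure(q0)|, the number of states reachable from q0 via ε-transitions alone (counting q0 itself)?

Work bottom-up. For each fragment F, track |ε-closure(F.start)| and whether F's accept lies in that closure (i.e. whether F accepts ε). A single-symbol fragment has closure size 1 and does not accept ε.
  rq : C equals the left operand's closure size = 1 (its accept is not ε-reachable, so the closure stops there)
  (rq)+ : new start ε-reaches only the body's start; the new accept needs a symbol first: C = 1 + 1 = 2
  (rq)+p : same as the first factor's closure: C = 2
  ((rq)+p)* : the star's fresh start ε-reaches both the body's start and the fresh accept: C = 2 + 2 = 4
  p|((rq)+p)* : C = 1 (new start) + (1 + 4) + 1 (new accept, since some branch ε-reaches its own accept) = 7

7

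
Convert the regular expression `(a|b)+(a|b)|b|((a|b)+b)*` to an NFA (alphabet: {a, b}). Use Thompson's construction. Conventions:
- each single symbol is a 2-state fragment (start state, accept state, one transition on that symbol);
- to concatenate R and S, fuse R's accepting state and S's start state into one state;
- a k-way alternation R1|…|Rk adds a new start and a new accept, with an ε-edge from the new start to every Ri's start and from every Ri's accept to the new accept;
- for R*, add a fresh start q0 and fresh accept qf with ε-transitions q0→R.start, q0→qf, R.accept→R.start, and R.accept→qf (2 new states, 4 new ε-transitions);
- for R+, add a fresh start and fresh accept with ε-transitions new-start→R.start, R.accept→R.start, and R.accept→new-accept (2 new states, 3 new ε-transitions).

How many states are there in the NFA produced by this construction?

Bottom-up over the parse tree:
Each of the 8 symbol leaves contributes a 2-state fragment.
  a|b → 6 states
  (a|b)+ → 8 states
  a|b → 6 states
  (a|b)+(a|b) → 13 states
  a|b → 6 states
  (a|b)+ → 8 states
  (a|b)+b → 9 states
  ((a|b)+b)* → 11 states
  (a|b)+(a|b)|b|((a|b)+b)* → 28 states

28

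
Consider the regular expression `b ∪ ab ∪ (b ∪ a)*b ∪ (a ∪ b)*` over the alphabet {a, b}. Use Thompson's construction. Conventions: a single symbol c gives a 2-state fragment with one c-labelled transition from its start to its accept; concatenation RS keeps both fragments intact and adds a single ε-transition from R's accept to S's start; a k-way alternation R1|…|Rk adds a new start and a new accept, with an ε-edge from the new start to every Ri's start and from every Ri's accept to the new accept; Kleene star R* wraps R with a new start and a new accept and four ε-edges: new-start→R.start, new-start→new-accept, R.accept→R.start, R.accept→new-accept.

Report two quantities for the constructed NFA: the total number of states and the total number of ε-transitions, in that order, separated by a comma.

26, 26

Per subexpression:
Each of the 8 symbol leaves contributes 2 states and 0 ε-transitions.
  ab : 4 states, 1 ε-transition
  b ∪ a : 6 states, 4 ε-transitions
  (b ∪ a)* : 8 states, 8 ε-transitions
  (b ∪ a)*b : 10 states, 9 ε-transitions
  a ∪ b : 6 states, 4 ε-transitions
  (a ∪ b)* : 8 states, 8 ε-transitions
  b ∪ ab ∪ (b ∪ a)*b ∪ (a ∪ b)* : 26 states, 26 ε-transitions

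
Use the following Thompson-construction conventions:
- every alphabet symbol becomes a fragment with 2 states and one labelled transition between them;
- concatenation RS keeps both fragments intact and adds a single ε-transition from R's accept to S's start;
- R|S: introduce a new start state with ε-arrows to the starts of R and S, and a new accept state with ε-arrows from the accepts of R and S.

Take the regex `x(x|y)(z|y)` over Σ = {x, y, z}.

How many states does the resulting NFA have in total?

Recursing over subexpressions:
Each of the 5 symbol leaves contributes a 2-state fragment.
  x|y = 6 states
  z|y = 6 states
  x(x|y)(z|y) = 14 states

14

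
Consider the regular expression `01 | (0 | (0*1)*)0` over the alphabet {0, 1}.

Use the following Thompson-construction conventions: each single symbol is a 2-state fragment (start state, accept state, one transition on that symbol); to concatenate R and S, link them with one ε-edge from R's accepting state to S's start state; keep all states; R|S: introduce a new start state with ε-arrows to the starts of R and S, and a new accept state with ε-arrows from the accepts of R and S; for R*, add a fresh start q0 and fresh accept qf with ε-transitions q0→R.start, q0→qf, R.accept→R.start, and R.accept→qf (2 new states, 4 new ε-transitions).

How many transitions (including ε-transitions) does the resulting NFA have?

Per subexpression:
Each of the 6 symbol leaves contributes 1 transition (1 symbol, 0 ε).
  01 = 3 transitions (2 symbol, 1 ε)
  0* = 5 transitions (1 symbol, 4 ε)
  0*1 = 7 transitions (2 symbol, 5 ε)
  (0*1)* = 11 transitions (2 symbol, 9 ε)
  0 | (0*1)* = 16 transitions (3 symbol, 13 ε)
  (0 | (0*1)*)0 = 18 transitions (4 symbol, 14 ε)
  01 | (0 | (0*1)*)0 = 25 transitions (6 symbol, 19 ε)

25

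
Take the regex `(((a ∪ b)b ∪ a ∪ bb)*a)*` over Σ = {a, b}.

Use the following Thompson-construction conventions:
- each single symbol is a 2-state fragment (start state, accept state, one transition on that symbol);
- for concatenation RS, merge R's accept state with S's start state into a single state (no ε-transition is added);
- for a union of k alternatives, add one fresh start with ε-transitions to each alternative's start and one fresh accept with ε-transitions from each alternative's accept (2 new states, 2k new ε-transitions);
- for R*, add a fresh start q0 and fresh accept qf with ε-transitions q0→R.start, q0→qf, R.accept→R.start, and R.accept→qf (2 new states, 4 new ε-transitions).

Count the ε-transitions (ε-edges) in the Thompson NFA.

By structural recursion:
Each of the 7 symbol leaves contributes 0 ε-transitions.
  a ∪ b = 4 ε-transitions
  (a ∪ b)b = 4 ε-transitions
  bb = 0 ε-transitions
  (a ∪ b)b ∪ a ∪ bb = 10 ε-transitions
  ((a ∪ b)b ∪ a ∪ bb)* = 14 ε-transitions
  ((a ∪ b)b ∪ a ∪ bb)*a = 14 ε-transitions
  (((a ∪ b)b ∪ a ∪ bb)*a)* = 18 ε-transitions

18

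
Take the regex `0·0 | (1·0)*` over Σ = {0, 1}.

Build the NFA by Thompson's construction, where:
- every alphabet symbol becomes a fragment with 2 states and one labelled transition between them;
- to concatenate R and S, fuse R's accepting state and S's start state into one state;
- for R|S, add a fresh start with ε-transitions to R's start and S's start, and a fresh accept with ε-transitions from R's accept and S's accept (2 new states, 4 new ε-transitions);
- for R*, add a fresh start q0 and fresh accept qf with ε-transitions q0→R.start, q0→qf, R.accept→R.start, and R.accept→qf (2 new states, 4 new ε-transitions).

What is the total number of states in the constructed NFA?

10

Bottom-up over the parse tree:
Each of the 4 symbol leaves contributes a 2-state fragment.
  0·0 : 3 states
  1·0 : 3 states
  (1·0)* : 5 states
  0·0 | (1·0)* : 10 states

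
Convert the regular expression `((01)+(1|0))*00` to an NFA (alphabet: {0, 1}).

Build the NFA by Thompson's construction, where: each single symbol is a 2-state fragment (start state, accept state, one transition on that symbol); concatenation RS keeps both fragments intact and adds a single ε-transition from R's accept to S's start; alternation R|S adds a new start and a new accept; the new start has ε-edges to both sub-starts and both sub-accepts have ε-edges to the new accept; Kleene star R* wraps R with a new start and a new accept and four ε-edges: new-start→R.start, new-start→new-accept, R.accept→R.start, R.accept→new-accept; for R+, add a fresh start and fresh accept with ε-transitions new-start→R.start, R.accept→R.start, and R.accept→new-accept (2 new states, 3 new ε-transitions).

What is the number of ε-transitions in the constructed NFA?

Building bottom-up:
Each of the 6 symbol leaves contributes 0 ε-transitions.
  01 — 1 ε-transition
  (01)+ — 4 ε-transitions
  1|0 — 4 ε-transitions
  (01)+(1|0) — 9 ε-transitions
  ((01)+(1|0))* — 13 ε-transitions
  ((01)+(1|0))*00 — 15 ε-transitions

15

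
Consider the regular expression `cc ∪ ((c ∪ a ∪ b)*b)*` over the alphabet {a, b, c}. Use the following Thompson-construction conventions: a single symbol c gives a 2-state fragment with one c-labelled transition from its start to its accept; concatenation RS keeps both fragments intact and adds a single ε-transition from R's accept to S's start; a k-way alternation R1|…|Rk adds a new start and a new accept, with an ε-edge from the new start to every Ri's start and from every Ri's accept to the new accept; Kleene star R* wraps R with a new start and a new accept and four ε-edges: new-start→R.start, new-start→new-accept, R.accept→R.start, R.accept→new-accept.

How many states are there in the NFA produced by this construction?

20

By structural recursion:
Each of the 6 symbol leaves contributes a 2-state fragment.
  cc : 4 states
  c ∪ a ∪ b : 8 states
  (c ∪ a ∪ b)* : 10 states
  (c ∪ a ∪ b)*b : 12 states
  ((c ∪ a ∪ b)*b)* : 14 states
  cc ∪ ((c ∪ a ∪ b)*b)* : 20 states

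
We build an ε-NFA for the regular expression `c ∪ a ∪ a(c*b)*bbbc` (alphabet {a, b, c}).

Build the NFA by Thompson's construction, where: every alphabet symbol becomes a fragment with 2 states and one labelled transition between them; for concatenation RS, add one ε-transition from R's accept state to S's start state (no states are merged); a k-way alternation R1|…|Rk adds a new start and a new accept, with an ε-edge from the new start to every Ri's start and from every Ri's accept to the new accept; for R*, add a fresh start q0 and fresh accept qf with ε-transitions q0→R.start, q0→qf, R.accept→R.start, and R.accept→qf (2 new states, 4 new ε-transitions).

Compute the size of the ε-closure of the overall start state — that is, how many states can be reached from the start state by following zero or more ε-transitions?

Let C(F) = |ε-closure(F.start)| within fragment F, and note whether F accepts ε. Symbol fragments have C = 1 and do not accept ε. Then:
  c* — |closure| = 1 (new start) + 1 (body) + 1 (new accept) = 3
  c*b — the left operand accepts ε, so the closure extends into the next operand (via the concat ε-link); |closure| = 3 + 1 = 4
  (c*b)* — the star's fresh start ε-reaches both the body's start and the fresh accept: |closure| = 2 + 4 = 6
  a(c*b)*bbbc — same as the first factor's closure: |closure| = 1
  c ∪ a ∪ a(c*b)*bbbc — new start ε-reaches every alternative's start; none of them accept ε, so the new accept is not reached: |closure| = 1 + 1 + 1 + 1 = 4

4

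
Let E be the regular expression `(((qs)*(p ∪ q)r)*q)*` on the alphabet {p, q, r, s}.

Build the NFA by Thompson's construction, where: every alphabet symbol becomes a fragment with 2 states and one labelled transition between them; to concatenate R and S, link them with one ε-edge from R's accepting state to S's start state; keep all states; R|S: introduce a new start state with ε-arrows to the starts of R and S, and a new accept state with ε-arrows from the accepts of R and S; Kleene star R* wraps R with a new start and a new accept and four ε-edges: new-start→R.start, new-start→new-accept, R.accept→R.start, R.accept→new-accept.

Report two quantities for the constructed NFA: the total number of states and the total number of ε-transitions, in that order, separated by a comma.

20, 20

Building bottom-up:
Each of the 6 symbol leaves contributes 2 states and 0 ε-transitions.
  qs : 4 states, 1 ε-transition
  (qs)* : 6 states, 5 ε-transitions
  p ∪ q : 6 states, 4 ε-transitions
  (qs)*(p ∪ q)r : 14 states, 11 ε-transitions
  ((qs)*(p ∪ q)r)* : 16 states, 15 ε-transitions
  ((qs)*(p ∪ q)r)*q : 18 states, 16 ε-transitions
  (((qs)*(p ∪ q)r)*q)* : 20 states, 20 ε-transitions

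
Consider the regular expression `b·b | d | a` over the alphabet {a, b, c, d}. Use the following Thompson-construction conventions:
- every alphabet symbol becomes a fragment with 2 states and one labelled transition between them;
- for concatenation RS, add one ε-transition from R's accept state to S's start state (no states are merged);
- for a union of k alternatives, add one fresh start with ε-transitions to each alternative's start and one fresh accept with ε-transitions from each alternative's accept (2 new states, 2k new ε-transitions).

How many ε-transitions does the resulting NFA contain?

7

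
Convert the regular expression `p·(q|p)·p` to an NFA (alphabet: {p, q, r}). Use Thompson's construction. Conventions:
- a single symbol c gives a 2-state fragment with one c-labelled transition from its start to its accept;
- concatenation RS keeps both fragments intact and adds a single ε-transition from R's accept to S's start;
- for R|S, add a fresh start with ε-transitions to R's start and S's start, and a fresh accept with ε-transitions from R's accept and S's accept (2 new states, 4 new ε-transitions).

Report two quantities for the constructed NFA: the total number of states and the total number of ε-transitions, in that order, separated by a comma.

Recursing over subexpressions:
Each of the 4 symbol leaves contributes 2 states and 0 ε-transitions.
  q|p — 6 states, 4 ε-transitions
  p·(q|p)·p — 10 states, 6 ε-transitions

10, 6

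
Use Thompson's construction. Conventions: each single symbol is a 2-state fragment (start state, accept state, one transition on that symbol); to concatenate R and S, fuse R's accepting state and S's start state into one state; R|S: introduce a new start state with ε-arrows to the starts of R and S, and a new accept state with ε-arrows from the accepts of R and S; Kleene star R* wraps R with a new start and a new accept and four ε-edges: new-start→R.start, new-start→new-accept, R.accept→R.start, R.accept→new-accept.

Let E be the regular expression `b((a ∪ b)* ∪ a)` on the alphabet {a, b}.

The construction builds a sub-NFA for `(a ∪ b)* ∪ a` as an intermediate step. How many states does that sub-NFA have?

12

Fragment for `(a ∪ b)* ∪ a`:
Each of the 3 symbol leaves contributes a 2-state fragment.
  a ∪ b — 6 states
  (a ∪ b)* — 8 states
  (a ∪ b)* ∪ a — 12 states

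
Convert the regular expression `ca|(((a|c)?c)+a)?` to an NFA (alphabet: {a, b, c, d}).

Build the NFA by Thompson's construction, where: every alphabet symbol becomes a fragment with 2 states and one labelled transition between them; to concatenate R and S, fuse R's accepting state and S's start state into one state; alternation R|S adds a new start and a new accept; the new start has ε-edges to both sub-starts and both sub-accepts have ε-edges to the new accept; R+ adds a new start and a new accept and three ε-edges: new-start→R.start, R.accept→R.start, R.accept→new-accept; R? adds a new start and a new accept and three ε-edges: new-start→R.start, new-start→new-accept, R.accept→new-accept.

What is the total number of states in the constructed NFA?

19

By structural recursion:
Each of the 6 symbol leaves contributes a 2-state fragment.
  ca : 3 states
  a|c : 6 states
  (a|c)? : 8 states
  (a|c)?c : 9 states
  ((a|c)?c)+ : 11 states
  ((a|c)?c)+a : 12 states
  (((a|c)?c)+a)? : 14 states
  ca|(((a|c)?c)+a)? : 19 states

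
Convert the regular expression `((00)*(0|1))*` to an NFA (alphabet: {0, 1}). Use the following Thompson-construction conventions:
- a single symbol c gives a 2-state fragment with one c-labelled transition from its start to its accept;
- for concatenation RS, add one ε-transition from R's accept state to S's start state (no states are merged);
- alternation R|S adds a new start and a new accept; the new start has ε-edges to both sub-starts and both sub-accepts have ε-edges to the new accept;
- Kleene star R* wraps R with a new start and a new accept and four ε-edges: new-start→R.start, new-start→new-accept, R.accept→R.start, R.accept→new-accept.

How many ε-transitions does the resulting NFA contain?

14

Per subexpression:
Each of the 4 symbol leaves contributes 0 ε-transitions.
  00 — 1 ε-transition
  (00)* — 5 ε-transitions
  0|1 — 4 ε-transitions
  (00)*(0|1) — 10 ε-transitions
  ((00)*(0|1))* — 14 ε-transitions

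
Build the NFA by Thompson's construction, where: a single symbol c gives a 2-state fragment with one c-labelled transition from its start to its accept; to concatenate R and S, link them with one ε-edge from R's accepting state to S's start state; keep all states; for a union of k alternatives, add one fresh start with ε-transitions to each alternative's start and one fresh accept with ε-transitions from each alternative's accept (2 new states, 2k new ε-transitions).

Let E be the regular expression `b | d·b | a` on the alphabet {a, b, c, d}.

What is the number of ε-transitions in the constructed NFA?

7

Building bottom-up:
Each of the 4 symbol leaves contributes 0 ε-transitions.
  d·b : 1 ε-transition
  b | d·b | a : 7 ε-transitions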